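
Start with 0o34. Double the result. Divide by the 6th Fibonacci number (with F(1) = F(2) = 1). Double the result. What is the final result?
Convert 0o34 (octal) → 3×8 + 4 = 28 (decimal)
Start: 28
28 × 2 = 56
Convert the 6th Fibonacci number (with F(1) = F(2) = 1) (Fibonacci index) → 1, 1, 2, 3, 5, 8 → 8 (decimal)
56 ÷ 8 = 7
7 × 2 = 14
14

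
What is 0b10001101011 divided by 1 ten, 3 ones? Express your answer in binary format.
Convert 0b10001101011 (binary) → 1024 + 64 + 32 + 8 + 2 + 1 = 1131 (decimal)
Convert 1 ten, 3 ones (place-value notation) → 1×10 + 3 = 13 (decimal)
Compute 1131 ÷ 13 = 87
Convert 87 (decimal) → 87 = 64 + 16 + 4 + 2 + 1 → 0b1010111 (binary)
0b1010111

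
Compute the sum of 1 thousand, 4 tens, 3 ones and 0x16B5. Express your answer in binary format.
Convert 1 thousand, 4 tens, 3 ones (place-value notation) → 1×1000 + 4×10 + 3 = 1043 (decimal)
Convert 0x16B5 (hexadecimal) → 1×4096 + 6×256 + 11×16 + 5 = 5813 (decimal)
Compute 1043 + 5813 = 6856
Convert 6856 (decimal) → 6856 = 4096 + 2048 + 512 + 128 + 64 + 8 → 0b1101011001000 (binary)
0b1101011001000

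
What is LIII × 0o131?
Convert LIII (Roman numeral) → 50 + 1 + 1 + 1 = 53 (decimal)
Convert 0o131 (octal) → 1×64 + 3×8 + 1 = 89 (decimal)
Compute 53 × 89 = 4717
4717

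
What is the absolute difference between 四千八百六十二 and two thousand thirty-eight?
Convert 四千八百六十二 (Chinese numeral) → 4×1000 + 8×100 + 6×10 + 2 = 4862 (decimal)
Convert two thousand thirty-eight (English words) → 2×1000 + 38 = 2038 (decimal)
Compute |4862 - 2038| = 2824
2824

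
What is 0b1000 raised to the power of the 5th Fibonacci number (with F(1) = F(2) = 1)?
Convert 0b1000 (binary) → 8 (decimal)
Convert the 5th Fibonacci number (with F(1) = F(2) = 1) (Fibonacci index) → 1, 1, 2, 3, 5 → 5 (decimal)
Compute 8 ^ 5 = 32768
32768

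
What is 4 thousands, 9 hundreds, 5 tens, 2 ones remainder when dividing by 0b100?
Convert 4 thousands, 9 hundreds, 5 tens, 2 ones (place-value notation) → 4×1000 + 9×100 + 5×10 + 2 = 4952 (decimal)
Convert 0b100 (binary) → 4 (decimal)
Compute 4952 mod 4 = 0
0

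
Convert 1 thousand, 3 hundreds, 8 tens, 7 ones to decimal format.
Convert 1 thousand, 3 hundreds, 8 tens, 7 ones (place-value notation) → 1×1000 + 3×100 + 8×10 + 7 = 1387 (decimal)
1387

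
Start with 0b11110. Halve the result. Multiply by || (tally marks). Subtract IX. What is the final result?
Convert 0b11110 (binary) → 16 + 8 + 4 + 2 = 30 (decimal)
Start: 30
30 ÷ 2 = 15
Convert || (tally marks) → 2 (decimal)
15 × 2 = 30
Convert IX (Roman numeral) → 9 (decimal)
30 - 9 = 21
21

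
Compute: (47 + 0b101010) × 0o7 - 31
Convert 0b101010 (binary) → 32 + 8 + 2 = 42 (decimal)
Convert 0o7 (octal) → 7 (decimal)
Expression in decimal: (47 + 42) × 7 - 31
Parentheses first: 47 + 42 = 89
Multiply: 89 × 7 = 623
Subtract: 623 - 31 = 592
592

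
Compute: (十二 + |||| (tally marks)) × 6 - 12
Convert 十二 (Chinese numeral) → 1×10 + 2 = 12 (decimal)
Convert |||| (tally marks) → 4 (decimal)
Expression in decimal: (12 + 4) × 6 - 12
Parentheses first: 12 + 4 = 16
Multiply: 16 × 6 = 96
Subtract: 96 - 12 = 84
84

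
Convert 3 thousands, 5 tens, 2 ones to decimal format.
Convert 3 thousands, 5 tens, 2 ones (place-value notation) → 3×1000 + 5×10 + 2 = 3052 (decimal)
3052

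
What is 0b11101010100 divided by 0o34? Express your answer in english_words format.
Convert 0b11101010100 (binary) → 1024 + 512 + 256 + 64 + 16 + 4 = 1876 (decimal)
Convert 0o34 (octal) → 3×8 + 4 = 28 (decimal)
Compute 1876 ÷ 28 = 67
Convert 67 (decimal) → sixty-seven (English words)
sixty-seven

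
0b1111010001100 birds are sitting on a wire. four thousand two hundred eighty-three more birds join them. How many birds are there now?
Convert 0b1111010001100 (binary) → 4096 + 2048 + 1024 + 512 + 128 + 8 + 4 = 7820 (decimal)
Convert four thousand two hundred eighty-three (English words) → 4×1000 + 2×100 + 83 = 4283 (decimal)
Compute 7820 + 4283 = 12103
12103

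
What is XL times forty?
Convert XL (Roman numeral) → 40 (decimal)
Convert forty (English words) → 40 (decimal)
Compute 40 × 40 = 1600
1600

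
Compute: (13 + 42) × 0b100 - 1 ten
Convert 0b100 (binary) → 4 (decimal)
Convert 1 ten (place-value notation) → 1×10 = 10 (decimal)
Expression in decimal: (13 + 42) × 4 - 10
Parentheses first: 13 + 42 = 55
Multiply: 55 × 4 = 220
Subtract: 220 - 10 = 210
210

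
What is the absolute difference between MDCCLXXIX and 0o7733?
Convert MDCCLXXIX (Roman numeral) → 1000 + 500 + 100 + 100 + 50 + 10 + 10 + 9 = 1779 (decimal)
Convert 0o7733 (octal) → 7×512 + 7×64 + 3×8 + 3 = 4059 (decimal)
Compute |1779 - 4059| = 2280
2280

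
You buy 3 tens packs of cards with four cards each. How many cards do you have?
Convert four (English words) → 4 (decimal)
Convert 3 tens (place-value notation) → 3×10 = 30 (decimal)
Compute 4 × 30 = 120
120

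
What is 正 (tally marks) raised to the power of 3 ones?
Convert 正 (tally marks) → 5 (decimal)
Convert 3 ones (place-value notation) → 3 (decimal)
Compute 5 ^ 3 = 125
125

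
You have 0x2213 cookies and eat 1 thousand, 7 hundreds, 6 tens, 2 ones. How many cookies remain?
Convert 0x2213 (hexadecimal) → 2×4096 + 2×256 + 1×16 + 3 = 8723 (decimal)
Convert 1 thousand, 7 hundreds, 6 tens, 2 ones (place-value notation) → 1×1000 + 7×100 + 6×10 + 2 = 1762 (decimal)
Compute 8723 - 1762 = 6961
6961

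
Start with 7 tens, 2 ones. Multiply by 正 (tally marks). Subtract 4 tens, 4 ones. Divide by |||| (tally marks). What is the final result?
Convert 7 tens, 2 ones (place-value notation) → 7×10 + 2 = 72 (decimal)
Start: 72
Convert 正 (tally marks) → 5 (decimal)
72 × 5 = 360
Convert 4 tens, 4 ones (place-value notation) → 4×10 + 4 = 44 (decimal)
360 - 44 = 316
Convert |||| (tally marks) → 4 (decimal)
316 ÷ 4 = 79
79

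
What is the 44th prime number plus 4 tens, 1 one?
The 44th prime number = 193
Convert 4 tens, 1 one (place-value notation) → 4×10 + 1 = 41 (decimal)
Compute 193 + 41 = 234
234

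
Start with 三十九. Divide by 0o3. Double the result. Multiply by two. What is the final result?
Convert 三十九 (Chinese numeral) → 3×10 + 9 = 39 (decimal)
Start: 39
Convert 0o3 (octal) → 3 (decimal)
39 ÷ 3 = 13
13 × 2 = 26
Convert two (English words) → 2 (decimal)
26 × 2 = 52
52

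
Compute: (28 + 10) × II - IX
Convert II (Roman numeral) → 1 + 1 = 2 (decimal)
Convert IX (Roman numeral) → 9 (decimal)
Expression in decimal: (28 + 10) × 2 - 9
Parentheses first: 28 + 10 = 38
Multiply: 38 × 2 = 76
Subtract: 76 - 9 = 67
67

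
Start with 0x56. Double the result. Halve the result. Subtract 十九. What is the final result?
Convert 0x56 (hexadecimal) → 5×16 + 6 = 86 (decimal)
Start: 86
86 × 2 = 172
172 ÷ 2 = 86
Convert 十九 (Chinese numeral) → 1×10 + 9 = 19 (decimal)
86 - 19 = 67
67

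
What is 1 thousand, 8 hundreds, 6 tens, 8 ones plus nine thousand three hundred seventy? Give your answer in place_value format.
Convert 1 thousand, 8 hundreds, 6 tens, 8 ones (place-value notation) → 1×1000 + 8×100 + 6×10 + 8 = 1868 (decimal)
Convert nine thousand three hundred seventy (English words) → 9×1000 + 3×100 + 70 = 9370 (decimal)
Compute 1868 + 9370 = 11238
Convert 11238 (decimal) → 11238 = 11×1000 + 2×100 + 3×10 + 8 → 11 thousands, 2 hundreds, 3 tens, 8 ones (place-value notation)
11 thousands, 2 hundreds, 3 tens, 8 ones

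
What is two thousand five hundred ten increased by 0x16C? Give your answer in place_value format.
Convert two thousand five hundred ten (English words) → 2×1000 + 5×100 + 10 = 2510 (decimal)
Convert 0x16C (hexadecimal) → 1×256 + 6×16 + 12 = 364 (decimal)
Compute 2510 + 364 = 2874
Convert 2874 (decimal) → 2874 = 2×1000 + 8×100 + 7×10 + 4 → 2 thousands, 8 hundreds, 7 tens, 4 ones (place-value notation)
2 thousands, 8 hundreds, 7 tens, 4 ones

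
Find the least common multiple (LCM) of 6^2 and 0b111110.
Convert 6^2 (power) → 36 (decimal)
Convert 0b111110 (binary) → 32 + 16 + 8 + 4 + 2 = 62 (decimal)
Compute lcm(36, 62) = 1116
1116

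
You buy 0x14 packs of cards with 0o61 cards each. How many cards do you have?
Convert 0o61 (octal) → 6×8 + 1 = 49 (decimal)
Convert 0x14 (hexadecimal) → 1×16 + 4 = 20 (decimal)
Compute 49 × 20 = 980
980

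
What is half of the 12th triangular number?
The 12th triangular number = 12×13/2 = 78
Compute 78 ÷ 2 = 39
39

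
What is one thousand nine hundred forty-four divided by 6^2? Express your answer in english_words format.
Convert one thousand nine hundred forty-four (English words) → 1×1000 + 9×100 + 44 = 1944 (decimal)
Convert 6^2 (power) → 36 (decimal)
Compute 1944 ÷ 36 = 54
Convert 54 (decimal) → fifty-four (English words)
fifty-four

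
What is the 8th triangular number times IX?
Convert the 8th triangular number (triangular index) → 8×9/2 = 36 (decimal)
Convert IX (Roman numeral) → 9 (decimal)
Compute 36 × 9 = 324
324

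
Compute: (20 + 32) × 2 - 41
Parentheses first: 20 + 32 = 52
Multiply: 52 × 2 = 104
Subtract: 104 - 41 = 63
63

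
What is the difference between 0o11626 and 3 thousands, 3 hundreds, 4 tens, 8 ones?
Convert 0o11626 (octal) → 1×4096 + 1×512 + 6×64 + 2×8 + 6 = 5014 (decimal)
Convert 3 thousands, 3 hundreds, 4 tens, 8 ones (place-value notation) → 3×1000 + 3×100 + 4×10 + 8 = 3348 (decimal)
Difference: |5014 - 3348| = 1666
1666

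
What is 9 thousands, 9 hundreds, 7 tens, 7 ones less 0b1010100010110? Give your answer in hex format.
Convert 9 thousands, 9 hundreds, 7 tens, 7 ones (place-value notation) → 9×1000 + 9×100 + 7×10 + 7 = 9977 (decimal)
Convert 0b1010100010110 (binary) → 4096 + 1024 + 256 + 16 + 4 + 2 = 5398 (decimal)
Compute 9977 - 5398 = 4579
Convert 4579 (decimal) → 4579 = 1×4096 + 1×256 + 14×16 + 3 → 0x11E3 (hexadecimal)
0x11E3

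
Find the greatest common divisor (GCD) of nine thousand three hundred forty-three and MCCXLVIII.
Convert nine thousand three hundred forty-three (English words) → 9×1000 + 3×100 + 43 = 9343 (decimal)
Convert MCCXLVIII (Roman numeral) → 1000 + 100 + 100 + 40 + 5 + 1 + 1 + 1 = 1248 (decimal)
Compute gcd(9343, 1248) = 1
1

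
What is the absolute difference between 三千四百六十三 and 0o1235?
Convert 三千四百六十三 (Chinese numeral) → 3×1000 + 4×100 + 6×10 + 3 = 3463 (decimal)
Convert 0o1235 (octal) → 1×512 + 2×64 + 3×8 + 5 = 669 (decimal)
Compute |3463 - 669| = 2794
2794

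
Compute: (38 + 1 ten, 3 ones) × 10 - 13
Convert 1 ten, 3 ones (place-value notation) → 1×10 + 3 = 13 (decimal)
Expression in decimal: (38 + 13) × 10 - 13
Parentheses first: 38 + 13 = 51
Multiply: 51 × 10 = 510
Subtract: 510 - 13 = 497
497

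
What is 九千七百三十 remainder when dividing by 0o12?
Convert 九千七百三十 (Chinese numeral) → 9×1000 + 7×100 + 3×10 = 9730 (decimal)
Convert 0o12 (octal) → 1×8 + 2 = 10 (decimal)
Compute 9730 mod 10 = 0
0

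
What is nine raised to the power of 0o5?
Convert nine (English words) → 9 (decimal)
Convert 0o5 (octal) → 5 (decimal)
Compute 9 ^ 5 = 59049
59049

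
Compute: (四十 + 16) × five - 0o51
Convert 四十 (Chinese numeral) → 4×10 = 40 (decimal)
Convert five (English words) → 5 (decimal)
Convert 0o51 (octal) → 5×8 + 1 = 41 (decimal)
Expression in decimal: (40 + 16) × 5 - 41
Parentheses first: 40 + 16 = 56
Multiply: 56 × 5 = 280
Subtract: 280 - 41 = 239
239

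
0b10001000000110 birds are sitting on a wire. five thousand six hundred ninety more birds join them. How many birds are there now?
Convert 0b10001000000110 (binary) → 8192 + 512 + 4 + 2 = 8710 (decimal)
Convert five thousand six hundred ninety (English words) → 5×1000 + 6×100 + 90 = 5690 (decimal)
Compute 8710 + 5690 = 14400
14400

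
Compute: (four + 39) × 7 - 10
Convert four (English words) → 4 (decimal)
Expression in decimal: (4 + 39) × 7 - 10
Parentheses first: 4 + 39 = 43
Multiply: 43 × 7 = 301
Subtract: 301 - 10 = 291
291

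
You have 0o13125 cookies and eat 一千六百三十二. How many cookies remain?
Convert 0o13125 (octal) → 1×4096 + 3×512 + 1×64 + 2×8 + 5 = 5717 (decimal)
Convert 一千六百三十二 (Chinese numeral) → 1×1000 + 6×100 + 3×10 + 2 = 1632 (decimal)
Compute 5717 - 1632 = 4085
4085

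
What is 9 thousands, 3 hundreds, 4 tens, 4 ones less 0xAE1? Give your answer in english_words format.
Convert 9 thousands, 3 hundreds, 4 tens, 4 ones (place-value notation) → 9×1000 + 3×100 + 4×10 + 4 = 9344 (decimal)
Convert 0xAE1 (hexadecimal) → 10×256 + 14×16 + 1 = 2785 (decimal)
Compute 9344 - 2785 = 6559
Convert 6559 (decimal) → 6559 = 6×1000 + 5×100 + 59 → six thousand five hundred fifty-nine (English words)
six thousand five hundred fifty-nine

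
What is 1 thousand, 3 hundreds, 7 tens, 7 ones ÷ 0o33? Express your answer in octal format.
Convert 1 thousand, 3 hundreds, 7 tens, 7 ones (place-value notation) → 1×1000 + 3×100 + 7×10 + 7 = 1377 (decimal)
Convert 0o33 (octal) → 3×8 + 3 = 27 (decimal)
Compute 1377 ÷ 27 = 51
Convert 51 (decimal) → 51 = 6×8 + 3 → 0o63 (octal)
0o63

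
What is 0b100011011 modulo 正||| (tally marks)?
Convert 0b100011011 (binary) → 256 + 16 + 8 + 2 + 1 = 283 (decimal)
Convert 正||| (tally marks) → 5 + 3 = 8 (decimal)
Compute 283 mod 8 = 3
3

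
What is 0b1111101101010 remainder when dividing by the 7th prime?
Convert 0b1111101101010 (binary) → 4096 + 2048 + 1024 + 512 + 256 + 64 + 32 + 8 + 2 = 8042 (decimal)
Convert the 7th prime (prime index) → 17 (decimal)
Compute 8042 mod 17 = 1
1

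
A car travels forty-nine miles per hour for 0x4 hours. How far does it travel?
Convert forty-nine (English words) → 49 (decimal)
Convert 0x4 (hexadecimal) → 4 (decimal)
Compute 49 × 4 = 196
196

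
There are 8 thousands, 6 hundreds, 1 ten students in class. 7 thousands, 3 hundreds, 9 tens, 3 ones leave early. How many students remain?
Convert 8 thousands, 6 hundreds, 1 ten (place-value notation) → 8×1000 + 6×100 + 1×10 = 8610 (decimal)
Convert 7 thousands, 3 hundreds, 9 tens, 3 ones (place-value notation) → 7×1000 + 3×100 + 9×10 + 3 = 7393 (decimal)
Compute 8610 - 7393 = 1217
1217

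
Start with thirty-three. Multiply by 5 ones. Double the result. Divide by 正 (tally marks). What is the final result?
Convert thirty-three (English words) → 33 (decimal)
Start: 33
Convert 5 ones (place-value notation) → 5 (decimal)
33 × 5 = 165
165 × 2 = 330
Convert 正 (tally marks) → 5 (decimal)
330 ÷ 5 = 66
66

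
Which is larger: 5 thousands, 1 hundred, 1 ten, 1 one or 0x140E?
Convert 5 thousands, 1 hundred, 1 ten, 1 one (place-value notation) → 5×1000 + 1×100 + 1×10 + 1 = 5111 (decimal)
Convert 0x140E (hexadecimal) → 1×4096 + 4×256 + 14 = 5134 (decimal)
Compare 5111 vs 5134: larger = 5134
5134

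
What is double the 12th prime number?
The 12th prime number = 37
Compute 37 × 2 = 74
74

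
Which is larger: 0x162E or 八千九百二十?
Convert 0x162E (hexadecimal) → 1×4096 + 6×256 + 2×16 + 14 = 5678 (decimal)
Convert 八千九百二十 (Chinese numeral) → 8×1000 + 9×100 + 2×10 = 8920 (decimal)
Compare 5678 vs 8920: larger = 8920
8920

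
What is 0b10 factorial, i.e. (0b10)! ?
Convert 0b10 (binary) → 2 (decimal)
Compute 2! = 2
2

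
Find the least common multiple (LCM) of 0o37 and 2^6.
Convert 0o37 (octal) → 3×8 + 7 = 31 (decimal)
Convert 2^6 (power) → 64 (decimal)
Compute lcm(31, 64) = 1984
1984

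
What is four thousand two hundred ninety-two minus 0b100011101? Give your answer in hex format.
Convert four thousand two hundred ninety-two (English words) → 4×1000 + 2×100 + 92 = 4292 (decimal)
Convert 0b100011101 (binary) → 256 + 16 + 8 + 4 + 1 = 285 (decimal)
Compute 4292 - 285 = 4007
Convert 4007 (decimal) → 4007 = 15×256 + 10×16 + 7 → 0xFA7 (hexadecimal)
0xFA7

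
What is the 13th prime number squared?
The 13th prime number = 41
Compute 41² = 41 × 41 = 1681
1681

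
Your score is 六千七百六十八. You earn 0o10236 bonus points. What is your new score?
Convert 六千七百六十八 (Chinese numeral) → 6×1000 + 7×100 + 6×10 + 8 = 6768 (decimal)
Convert 0o10236 (octal) → 1×4096 + 2×64 + 3×8 + 6 = 4254 (decimal)
Compute 6768 + 4254 = 11022
11022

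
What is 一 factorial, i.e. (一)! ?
Convert 一 (Chinese numeral) → 1 (decimal)
Compute 1! = 1
1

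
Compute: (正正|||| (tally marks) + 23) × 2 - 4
Convert 正正|||| (tally marks) → 5 + 5 + 4 = 14 (decimal)
Expression in decimal: (14 + 23) × 2 - 4
Parentheses first: 14 + 23 = 37
Multiply: 37 × 2 = 74
Subtract: 74 - 4 = 70
70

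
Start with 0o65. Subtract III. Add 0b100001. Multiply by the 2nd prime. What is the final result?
Convert 0o65 (octal) → 6×8 + 5 = 53 (decimal)
Start: 53
Convert III (Roman numeral) → 1 + 1 + 1 = 3 (decimal)
53 - 3 = 50
Convert 0b100001 (binary) → 32 + 1 = 33 (decimal)
50 + 33 = 83
Convert the 2nd prime (prime index) → 3 (decimal)
83 × 3 = 249
249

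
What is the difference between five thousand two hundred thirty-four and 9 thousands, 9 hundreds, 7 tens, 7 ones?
Convert five thousand two hundred thirty-four (English words) → 5×1000 + 2×100 + 34 = 5234 (decimal)
Convert 9 thousands, 9 hundreds, 7 tens, 7 ones (place-value notation) → 9×1000 + 9×100 + 7×10 + 7 = 9977 (decimal)
Difference: |5234 - 9977| = 4743
4743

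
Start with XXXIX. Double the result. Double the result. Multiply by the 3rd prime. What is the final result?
Convert XXXIX (Roman numeral) → 10 + 10 + 10 + 9 = 39 (decimal)
Start: 39
39 × 2 = 78
78 × 2 = 156
Convert the 3rd prime (prime index) → 5 (decimal)
156 × 5 = 780
780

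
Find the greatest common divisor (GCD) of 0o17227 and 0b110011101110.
Convert 0o17227 (octal) → 1×4096 + 7×512 + 2×64 + 2×8 + 7 = 7831 (decimal)
Convert 0b110011101110 (binary) → 2048 + 1024 + 128 + 64 + 32 + 8 + 4 + 2 = 3310 (decimal)
Compute gcd(7831, 3310) = 1
1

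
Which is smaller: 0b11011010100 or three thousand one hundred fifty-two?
Convert 0b11011010100 (binary) → 1024 + 512 + 128 + 64 + 16 + 4 = 1748 (decimal)
Convert three thousand one hundred fifty-two (English words) → 3×1000 + 1×100 + 52 = 3152 (decimal)
Compare 1748 vs 3152: smaller = 1748
1748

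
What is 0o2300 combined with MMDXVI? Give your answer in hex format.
Convert 0o2300 (octal) → 2×512 + 3×64 = 1216 (decimal)
Convert MMDXVI (Roman numeral) → 1000 + 1000 + 500 + 10 + 5 + 1 = 2516 (decimal)
Compute 1216 + 2516 = 3732
Convert 3732 (decimal) → 3732 = 14×256 + 9×16 + 4 → 0xE94 (hexadecimal)
0xE94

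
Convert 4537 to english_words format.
Convert 4537 (decimal) → 4537 = 4×1000 + 5×100 + 37 → four thousand five hundred thirty-seven (English words)
four thousand five hundred thirty-seven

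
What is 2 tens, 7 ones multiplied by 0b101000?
Convert 2 tens, 7 ones (place-value notation) → 2×10 + 7 = 27 (decimal)
Convert 0b101000 (binary) → 32 + 8 = 40 (decimal)
Compute 27 × 40 = 1080
1080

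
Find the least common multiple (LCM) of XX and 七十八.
Convert XX (Roman numeral) → 10 + 10 = 20 (decimal)
Convert 七十八 (Chinese numeral) → 7×10 + 8 = 78 (decimal)
Compute lcm(20, 78) = 780
780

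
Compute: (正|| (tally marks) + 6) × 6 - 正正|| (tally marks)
Convert 正|| (tally marks) → 5 + 2 = 7 (decimal)
Convert 正正|| (tally marks) → 5 + 5 + 2 = 12 (decimal)
Expression in decimal: (7 + 6) × 6 - 12
Parentheses first: 7 + 6 = 13
Multiply: 13 × 6 = 78
Subtract: 78 - 12 = 66
66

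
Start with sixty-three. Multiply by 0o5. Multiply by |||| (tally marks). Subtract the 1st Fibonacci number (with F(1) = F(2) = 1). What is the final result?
Convert sixty-three (English words) → 63 (decimal)
Start: 63
Convert 0o5 (octal) → 5 (decimal)
63 × 5 = 315
Convert |||| (tally marks) → 4 (decimal)
315 × 4 = 1260
Convert the 1st Fibonacci number (with F(1) = F(2) = 1) (Fibonacci index) → 1 (decimal)
1260 - 1 = 1259
1259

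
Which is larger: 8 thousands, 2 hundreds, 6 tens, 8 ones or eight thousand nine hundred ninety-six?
Convert 8 thousands, 2 hundreds, 6 tens, 8 ones (place-value notation) → 8×1000 + 2×100 + 6×10 + 8 = 8268 (decimal)
Convert eight thousand nine hundred ninety-six (English words) → 8×1000 + 9×100 + 96 = 8996 (decimal)
Compare 8268 vs 8996: larger = 8996
8996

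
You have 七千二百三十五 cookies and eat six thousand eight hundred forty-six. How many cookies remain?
Convert 七千二百三十五 (Chinese numeral) → 7×1000 + 2×100 + 3×10 + 5 = 7235 (decimal)
Convert six thousand eight hundred forty-six (English words) → 6×1000 + 8×100 + 46 = 6846 (decimal)
Compute 7235 - 6846 = 389
389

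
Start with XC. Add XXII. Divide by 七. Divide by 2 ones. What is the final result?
Convert XC (Roman numeral) → 90 (decimal)
Start: 90
Convert XXII (Roman numeral) → 10 + 10 + 1 + 1 = 22 (decimal)
90 + 22 = 112
Convert 七 (Chinese numeral) → 7 (decimal)
112 ÷ 7 = 16
Convert 2 ones (place-value notation) → 2 (decimal)
16 ÷ 2 = 8
8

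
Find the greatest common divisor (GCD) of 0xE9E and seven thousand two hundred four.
Convert 0xE9E (hexadecimal) → 14×256 + 9×16 + 14 = 3742 (decimal)
Convert seven thousand two hundred four (English words) → 7×1000 + 2×100 + 4 = 7204 (decimal)
Compute gcd(3742, 7204) = 2
2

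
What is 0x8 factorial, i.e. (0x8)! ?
Convert 0x8 (hexadecimal) → 8 (decimal)
Compute 8! = 40320
40320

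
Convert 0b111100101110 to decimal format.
Convert 0b111100101110 (binary) → 2048 + 1024 + 512 + 256 + 32 + 8 + 4 + 2 = 3886 (decimal)
3886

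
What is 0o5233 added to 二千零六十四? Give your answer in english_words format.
Convert 0o5233 (octal) → 5×512 + 2×64 + 3×8 + 3 = 2715 (decimal)
Convert 二千零六十四 (Chinese numeral) → 2×1000 + 6×10 + 4 = 2064 (decimal)
Compute 2715 + 2064 = 4779
Convert 4779 (decimal) → 4779 = 4×1000 + 7×100 + 79 → four thousand seven hundred seventy-nine (English words)
four thousand seven hundred seventy-nine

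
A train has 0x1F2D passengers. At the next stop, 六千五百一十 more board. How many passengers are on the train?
Convert 0x1F2D (hexadecimal) → 1×4096 + 15×256 + 2×16 + 13 = 7981 (decimal)
Convert 六千五百一十 (Chinese numeral) → 6×1000 + 5×100 + 1×10 = 6510 (decimal)
Compute 7981 + 6510 = 14491
14491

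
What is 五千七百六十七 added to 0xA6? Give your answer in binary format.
Convert 五千七百六十七 (Chinese numeral) → 5×1000 + 7×100 + 6×10 + 7 = 5767 (decimal)
Convert 0xA6 (hexadecimal) → 10×16 + 6 = 166 (decimal)
Compute 5767 + 166 = 5933
Convert 5933 (decimal) → 5933 = 4096 + 1024 + 512 + 256 + 32 + 8 + 4 + 1 → 0b1011100101101 (binary)
0b1011100101101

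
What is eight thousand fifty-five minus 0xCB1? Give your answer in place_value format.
Convert eight thousand fifty-five (English words) → 8×1000 + 55 = 8055 (decimal)
Convert 0xCB1 (hexadecimal) → 12×256 + 11×16 + 1 = 3249 (decimal)
Compute 8055 - 3249 = 4806
Convert 4806 (decimal) → 4806 = 4×1000 + 8×100 + 6 → 4 thousands, 8 hundreds, 6 ones (place-value notation)
4 thousands, 8 hundreds, 6 ones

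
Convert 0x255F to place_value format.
Convert 0x255F (hexadecimal) → 2×4096 + 5×256 + 5×16 + 15 = 9567 (decimal)
Convert 9567 (decimal) → 9567 = 9×1000 + 5×100 + 6×10 + 7 → 9 thousands, 5 hundreds, 6 tens, 7 ones (place-value notation)
9 thousands, 5 hundreds, 6 tens, 7 ones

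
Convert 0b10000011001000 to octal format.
Convert 0b10000011001000 (binary) → 8192 + 128 + 64 + 8 = 8392 (decimal)
Convert 8392 (decimal) → 8392 = 2×4096 + 3×64 + 1×8 → 0o20310 (octal)
0o20310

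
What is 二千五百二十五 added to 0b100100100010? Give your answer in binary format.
Convert 二千五百二十五 (Chinese numeral) → 2×1000 + 5×100 + 2×10 + 5 = 2525 (decimal)
Convert 0b100100100010 (binary) → 2048 + 256 + 32 + 2 = 2338 (decimal)
Compute 2525 + 2338 = 4863
Convert 4863 (decimal) → 4863 = 4096 + 512 + 128 + 64 + 32 + 16 + 8 + 4 + 2 + 1 → 0b1001011111111 (binary)
0b1001011111111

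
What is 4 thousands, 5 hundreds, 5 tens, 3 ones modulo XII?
Convert 4 thousands, 5 hundreds, 5 tens, 3 ones (place-value notation) → 4×1000 + 5×100 + 5×10 + 3 = 4553 (decimal)
Convert XII (Roman numeral) → 10 + 1 + 1 = 12 (decimal)
Compute 4553 mod 12 = 5
5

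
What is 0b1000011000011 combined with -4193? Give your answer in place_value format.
Convert 0b1000011000011 (binary) → 4096 + 128 + 64 + 2 + 1 = 4291 (decimal)
Compute 4291 + -4193 = 98
Convert 98 (decimal) → 98 = 9×10 + 8 → 9 tens, 8 ones (place-value notation)
9 tens, 8 ones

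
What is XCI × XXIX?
Convert XCI (Roman numeral) → 90 + 1 = 91 (decimal)
Convert XXIX (Roman numeral) → 10 + 10 + 9 = 29 (decimal)
Compute 91 × 29 = 2639
2639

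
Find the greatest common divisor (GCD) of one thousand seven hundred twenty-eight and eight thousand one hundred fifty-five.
Convert one thousand seven hundred twenty-eight (English words) → 1×1000 + 7×100 + 28 = 1728 (decimal)
Convert eight thousand one hundred fifty-five (English words) → 8×1000 + 1×100 + 55 = 8155 (decimal)
Compute gcd(1728, 8155) = 1
1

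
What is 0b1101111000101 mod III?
Convert 0b1101111000101 (binary) → 4096 + 2048 + 512 + 256 + 128 + 64 + 4 + 1 = 7109 (decimal)
Convert III (Roman numeral) → 1 + 1 + 1 = 3 (decimal)
Compute 7109 mod 3 = 2
2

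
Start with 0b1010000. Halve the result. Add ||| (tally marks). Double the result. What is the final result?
Convert 0b1010000 (binary) → 64 + 16 = 80 (decimal)
Start: 80
80 ÷ 2 = 40
Convert ||| (tally marks) → 3 (decimal)
40 + 3 = 43
43 × 2 = 86
86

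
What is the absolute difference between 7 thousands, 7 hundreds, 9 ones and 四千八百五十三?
Convert 7 thousands, 7 hundreds, 9 ones (place-value notation) → 7×1000 + 7×100 + 9 = 7709 (decimal)
Convert 四千八百五十三 (Chinese numeral) → 4×1000 + 8×100 + 5×10 + 3 = 4853 (decimal)
Compute |7709 - 4853| = 2856
2856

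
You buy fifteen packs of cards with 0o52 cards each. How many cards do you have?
Convert 0o52 (octal) → 5×8 + 2 = 42 (decimal)
Convert fifteen (English words) → 15 (decimal)
Compute 42 × 15 = 630
630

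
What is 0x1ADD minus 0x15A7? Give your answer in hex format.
Convert 0x1ADD (hexadecimal) → 1×4096 + 10×256 + 13×16 + 13 = 6877 (decimal)
Convert 0x15A7 (hexadecimal) → 1×4096 + 5×256 + 10×16 + 7 = 5543 (decimal)
Compute 6877 - 5543 = 1334
Convert 1334 (decimal) → 1334 = 5×256 + 3×16 + 6 → 0x536 (hexadecimal)
0x536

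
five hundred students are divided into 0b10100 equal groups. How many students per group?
Convert five hundred (English words) → 5×100 = 500 (decimal)
Convert 0b10100 (binary) → 16 + 4 = 20 (decimal)
Compute 500 ÷ 20 = 25
25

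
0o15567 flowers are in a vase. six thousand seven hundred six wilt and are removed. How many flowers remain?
Convert 0o15567 (octal) → 1×4096 + 5×512 + 5×64 + 6×8 + 7 = 7031 (decimal)
Convert six thousand seven hundred six (English words) → 6×1000 + 7×100 + 6 = 6706 (decimal)
Compute 7031 - 6706 = 325
325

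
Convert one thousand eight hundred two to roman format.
Convert one thousand eight hundred two (English words) → 1×1000 + 8×100 + 2 = 1802 (decimal)
Convert 1802 (decimal) → 1802 = 1000 + 500 + 100 + 100 + 100 + 1 + 1 → MDCCCII (Roman numeral)
MDCCCII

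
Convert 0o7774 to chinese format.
Convert 0o7774 (octal) → 7×512 + 7×64 + 7×8 + 4 = 4092 (decimal)
Convert 4092 (decimal) → 4092 = 4×1000 + 9×10 + 2 → 四千零九十二 (Chinese numeral)
四千零九十二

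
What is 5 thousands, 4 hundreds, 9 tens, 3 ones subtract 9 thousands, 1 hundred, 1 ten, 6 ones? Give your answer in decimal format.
Convert 5 thousands, 4 hundreds, 9 tens, 3 ones (place-value notation) → 5×1000 + 4×100 + 9×10 + 3 = 5493 (decimal)
Convert 9 thousands, 1 hundred, 1 ten, 6 ones (place-value notation) → 9×1000 + 1×100 + 1×10 + 6 = 9116 (decimal)
Compute 5493 - 9116 = -3623
-3623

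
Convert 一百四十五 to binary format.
Convert 一百四十五 (Chinese numeral) → 1×100 + 4×10 + 5 = 145 (decimal)
Convert 145 (decimal) → 145 = 128 + 16 + 1 → 0b10010001 (binary)
0b10010001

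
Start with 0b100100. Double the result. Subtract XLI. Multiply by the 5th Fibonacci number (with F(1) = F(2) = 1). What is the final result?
Convert 0b100100 (binary) → 32 + 4 = 36 (decimal)
Start: 36
36 × 2 = 72
Convert XLI (Roman numeral) → 40 + 1 = 41 (decimal)
72 - 41 = 31
Convert the 5th Fibonacci number (with F(1) = F(2) = 1) (Fibonacci index) → 1, 1, 2, 3, 5 → 5 (decimal)
31 × 5 = 155
155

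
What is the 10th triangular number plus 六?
The 10th triangular number = 10×11/2 = 55
Convert 六 (Chinese numeral) → 6 (decimal)
Compute 55 + 6 = 61
61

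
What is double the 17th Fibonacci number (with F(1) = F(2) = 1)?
The 17th Fibonacci number (with F(1) = F(2) = 1) = 1597
Compute 1597 × 2 = 3194
3194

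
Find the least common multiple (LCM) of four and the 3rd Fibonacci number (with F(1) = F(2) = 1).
Convert four (English words) → 4 (decimal)
Convert the 3rd Fibonacci number (with F(1) = F(2) = 1) (Fibonacci index) → 1, 1, 2 → 2 (decimal)
Compute lcm(4, 2) = 4
4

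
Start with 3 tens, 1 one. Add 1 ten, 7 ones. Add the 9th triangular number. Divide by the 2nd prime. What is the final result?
Convert 3 tens, 1 one (place-value notation) → 3×10 + 1 = 31 (decimal)
Start: 31
Convert 1 ten, 7 ones (place-value notation) → 1×10 + 7 = 17 (decimal)
31 + 17 = 48
Convert the 9th triangular number (triangular index) → 9×10/2 = 45 (decimal)
48 + 45 = 93
Convert the 2nd prime (prime index) → 3 (decimal)
93 ÷ 3 = 31
31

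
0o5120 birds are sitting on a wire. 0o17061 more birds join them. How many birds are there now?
Convert 0o5120 (octal) → 5×512 + 1×64 + 2×8 = 2640 (decimal)
Convert 0o17061 (octal) → 1×4096 + 7×512 + 6×8 + 1 = 7729 (decimal)
Compute 2640 + 7729 = 10369
10369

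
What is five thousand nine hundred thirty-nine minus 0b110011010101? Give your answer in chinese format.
Convert five thousand nine hundred thirty-nine (English words) → 5×1000 + 9×100 + 39 = 5939 (decimal)
Convert 0b110011010101 (binary) → 2048 + 1024 + 128 + 64 + 16 + 4 + 1 = 3285 (decimal)
Compute 5939 - 3285 = 2654
Convert 2654 (decimal) → 2654 = 2×1000 + 6×100 + 5×10 + 4 → 二千六百五十四 (Chinese numeral)
二千六百五十四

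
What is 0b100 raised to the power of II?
Convert 0b100 (binary) → 4 (decimal)
Convert II (Roman numeral) → 1 + 1 = 2 (decimal)
Compute 4 ^ 2 = 16
16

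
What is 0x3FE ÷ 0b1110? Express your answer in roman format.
Convert 0x3FE (hexadecimal) → 3×256 + 15×16 + 14 = 1022 (decimal)
Convert 0b1110 (binary) → 8 + 4 + 2 = 14 (decimal)
Compute 1022 ÷ 14 = 73
Convert 73 (decimal) → 73 = 50 + 10 + 10 + 1 + 1 + 1 → LXXIII (Roman numeral)
LXXIII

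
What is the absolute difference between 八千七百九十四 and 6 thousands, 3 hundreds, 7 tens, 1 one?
Convert 八千七百九十四 (Chinese numeral) → 8×1000 + 7×100 + 9×10 + 4 = 8794 (decimal)
Convert 6 thousands, 3 hundreds, 7 tens, 1 one (place-value notation) → 6×1000 + 3×100 + 7×10 + 1 = 6371 (decimal)
Compute |8794 - 6371| = 2423
2423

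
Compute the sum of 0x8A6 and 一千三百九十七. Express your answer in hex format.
Convert 0x8A6 (hexadecimal) → 8×256 + 10×16 + 6 = 2214 (decimal)
Convert 一千三百九十七 (Chinese numeral) → 1×1000 + 3×100 + 9×10 + 7 = 1397 (decimal)
Compute 2214 + 1397 = 3611
Convert 3611 (decimal) → 3611 = 14×256 + 1×16 + 11 → 0xE1B (hexadecimal)
0xE1B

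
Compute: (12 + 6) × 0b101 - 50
Convert 0b101 (binary) → 4 + 1 = 5 (decimal)
Expression in decimal: (12 + 6) × 5 - 50
Parentheses first: 12 + 6 = 18
Multiply: 18 × 5 = 90
Subtract: 90 - 50 = 40
40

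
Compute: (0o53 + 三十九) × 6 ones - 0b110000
Convert 0o53 (octal) → 5×8 + 3 = 43 (decimal)
Convert 三十九 (Chinese numeral) → 3×10 + 9 = 39 (decimal)
Convert 6 ones (place-value notation) → 6 (decimal)
Convert 0b110000 (binary) → 32 + 16 = 48 (decimal)
Expression in decimal: (43 + 39) × 6 - 48
Parentheses first: 43 + 39 = 82
Multiply: 82 × 6 = 492
Subtract: 492 - 48 = 444
444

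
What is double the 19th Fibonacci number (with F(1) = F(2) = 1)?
The 19th Fibonacci number (with F(1) = F(2) = 1) = 4181
Compute 4181 × 2 = 8362
8362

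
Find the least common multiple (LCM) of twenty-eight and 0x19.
Convert twenty-eight (English words) → 28 (decimal)
Convert 0x19 (hexadecimal) → 1×16 + 9 = 25 (decimal)
Compute lcm(28, 25) = 700
700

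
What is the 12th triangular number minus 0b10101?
The 12th triangular number = 12×13/2 = 78
Convert 0b10101 (binary) → 16 + 4 + 1 = 21 (decimal)
Compute 78 - 21 = 57
57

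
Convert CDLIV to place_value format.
Convert CDLIV (Roman numeral) → 400 + 50 + 4 = 454 (decimal)
Convert 454 (decimal) → 454 = 4×100 + 5×10 + 4 → 4 hundreds, 5 tens, 4 ones (place-value notation)
4 hundreds, 5 tens, 4 ones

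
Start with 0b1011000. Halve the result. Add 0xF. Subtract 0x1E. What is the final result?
Convert 0b1011000 (binary) → 64 + 16 + 8 = 88 (decimal)
Start: 88
88 ÷ 2 = 44
Convert 0xF (hexadecimal) → 15 (decimal)
44 + 15 = 59
Convert 0x1E (hexadecimal) → 1×16 + 14 = 30 (decimal)
59 - 30 = 29
29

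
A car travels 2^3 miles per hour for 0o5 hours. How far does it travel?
Convert 2^3 (power) → 8 (decimal)
Convert 0o5 (octal) → 5 (decimal)
Compute 8 × 5 = 40
40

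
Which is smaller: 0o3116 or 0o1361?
Convert 0o3116 (octal) → 3×512 + 1×64 + 1×8 + 6 = 1614 (decimal)
Convert 0o1361 (octal) → 1×512 + 3×64 + 6×8 + 1 = 753 (decimal)
Compare 1614 vs 753: smaller = 753
753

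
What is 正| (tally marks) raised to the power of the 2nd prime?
Convert 正| (tally marks) → 5 + 1 = 6 (decimal)
Convert the 2nd prime (prime index) → 3 (decimal)
Compute 6 ^ 3 = 216
216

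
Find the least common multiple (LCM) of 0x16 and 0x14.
Convert 0x16 (hexadecimal) → 1×16 + 6 = 22 (decimal)
Convert 0x14 (hexadecimal) → 1×16 + 4 = 20 (decimal)
Compute lcm(22, 20) = 220
220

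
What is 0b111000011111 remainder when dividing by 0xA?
Convert 0b111000011111 (binary) → 2048 + 1024 + 512 + 16 + 8 + 4 + 2 + 1 = 3615 (decimal)
Convert 0xA (hexadecimal) → 10 (decimal)
Compute 3615 mod 10 = 5
5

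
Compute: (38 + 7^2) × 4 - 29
Convert 7^2 (power) → 49 (decimal)
Expression in decimal: (38 + 49) × 4 - 29
Parentheses first: 38 + 49 = 87
Multiply: 87 × 4 = 348
Subtract: 348 - 29 = 319
319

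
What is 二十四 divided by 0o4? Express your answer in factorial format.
Convert 二十四 (Chinese numeral) → 2×10 + 4 = 24 (decimal)
Convert 0o4 (octal) → 4 (decimal)
Compute 24 ÷ 4 = 6
Convert 6 (decimal) → 3! (factorial)
3!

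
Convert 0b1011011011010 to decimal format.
Convert 0b1011011011010 (binary) → 4096 + 1024 + 512 + 128 + 64 + 16 + 8 + 2 = 5850 (decimal)
5850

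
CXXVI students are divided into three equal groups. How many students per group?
Convert CXXVI (Roman numeral) → 100 + 10 + 10 + 5 + 1 = 126 (decimal)
Convert three (English words) → 3 (decimal)
Compute 126 ÷ 3 = 42
42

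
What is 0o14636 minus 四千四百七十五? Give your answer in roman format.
Convert 0o14636 (octal) → 1×4096 + 4×512 + 6×64 + 3×8 + 6 = 6558 (decimal)
Convert 四千四百七十五 (Chinese numeral) → 4×1000 + 4×100 + 7×10 + 5 = 4475 (decimal)
Compute 6558 - 4475 = 2083
Convert 2083 (decimal) → 2083 = 1000 + 1000 + 50 + 10 + 10 + 10 + 1 + 1 + 1 → MMLXXXIII (Roman numeral)
MMLXXXIII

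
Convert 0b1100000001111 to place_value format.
Convert 0b1100000001111 (binary) → 4096 + 2048 + 8 + 4 + 2 + 1 = 6159 (decimal)
Convert 6159 (decimal) → 6159 = 6×1000 + 1×100 + 5×10 + 9 → 6 thousands, 1 hundred, 5 tens, 9 ones (place-value notation)
6 thousands, 1 hundred, 5 tens, 9 ones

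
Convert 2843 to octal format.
Convert 2843 (decimal) → 2843 = 5×512 + 4×64 + 3×8 + 3 → 0o5433 (octal)
0o5433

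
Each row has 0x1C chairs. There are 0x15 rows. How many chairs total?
Convert 0x1C (hexadecimal) → 1×16 + 12 = 28 (decimal)
Convert 0x15 (hexadecimal) → 1×16 + 5 = 21 (decimal)
Compute 28 × 21 = 588
588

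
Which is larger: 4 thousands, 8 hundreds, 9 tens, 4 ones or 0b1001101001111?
Convert 4 thousands, 8 hundreds, 9 tens, 4 ones (place-value notation) → 4×1000 + 8×100 + 9×10 + 4 = 4894 (decimal)
Convert 0b1001101001111 (binary) → 4096 + 512 + 256 + 64 + 8 + 4 + 2 + 1 = 4943 (decimal)
Compare 4894 vs 4943: larger = 4943
4943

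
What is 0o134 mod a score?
Convert 0o134 (octal) → 1×64 + 3×8 + 4 = 92 (decimal)
Convert a score (colloquial) → 20 (decimal)
Compute 92 mod 20 = 12
12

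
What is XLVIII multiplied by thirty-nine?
Convert XLVIII (Roman numeral) → 40 + 5 + 1 + 1 + 1 = 48 (decimal)
Convert thirty-nine (English words) → 39 (decimal)
Compute 48 × 39 = 1872
1872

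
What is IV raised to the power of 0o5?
Convert IV (Roman numeral) → 4 (decimal)
Convert 0o5 (octal) → 5 (decimal)
Compute 4 ^ 5 = 1024
1024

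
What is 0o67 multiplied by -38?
Convert 0o67 (octal) → 6×8 + 7 = 55 (decimal)
Compute 55 × -38 = -2090
-2090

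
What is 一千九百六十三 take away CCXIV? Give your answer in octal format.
Convert 一千九百六十三 (Chinese numeral) → 1×1000 + 9×100 + 6×10 + 3 = 1963 (decimal)
Convert CCXIV (Roman numeral) → 100 + 100 + 10 + 4 = 214 (decimal)
Compute 1963 - 214 = 1749
Convert 1749 (decimal) → 1749 = 3×512 + 3×64 + 2×8 + 5 → 0o3325 (octal)
0o3325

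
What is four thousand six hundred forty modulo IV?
Convert four thousand six hundred forty (English words) → 4×1000 + 6×100 + 40 = 4640 (decimal)
Convert IV (Roman numeral) → 4 (decimal)
Compute 4640 mod 4 = 0
0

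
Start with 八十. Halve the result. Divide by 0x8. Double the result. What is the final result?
Convert 八十 (Chinese numeral) → 8×10 = 80 (decimal)
Start: 80
80 ÷ 2 = 40
Convert 0x8 (hexadecimal) → 8 (decimal)
40 ÷ 8 = 5
5 × 2 = 10
10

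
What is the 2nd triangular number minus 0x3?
The 2nd triangular number = 2×3/2 = 3
Convert 0x3 (hexadecimal) → 3 (decimal)
Compute 3 - 3 = 0
0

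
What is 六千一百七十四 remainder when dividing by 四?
Convert 六千一百七十四 (Chinese numeral) → 6×1000 + 1×100 + 7×10 + 4 = 6174 (decimal)
Convert 四 (Chinese numeral) → 4 (decimal)
Compute 6174 mod 4 = 2
2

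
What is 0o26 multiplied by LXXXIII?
Convert 0o26 (octal) → 2×8 + 6 = 22 (decimal)
Convert LXXXIII (Roman numeral) → 50 + 10 + 10 + 10 + 1 + 1 + 1 = 83 (decimal)
Compute 22 × 83 = 1826
1826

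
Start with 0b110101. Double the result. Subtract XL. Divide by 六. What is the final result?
Convert 0b110101 (binary) → 32 + 16 + 4 + 1 = 53 (decimal)
Start: 53
53 × 2 = 106
Convert XL (Roman numeral) → 40 (decimal)
106 - 40 = 66
Convert 六 (Chinese numeral) → 6 (decimal)
66 ÷ 6 = 11
11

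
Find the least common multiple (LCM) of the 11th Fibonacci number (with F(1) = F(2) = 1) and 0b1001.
Convert the 11th Fibonacci number (with F(1) = F(2) = 1) (Fibonacci index) → 1, 1, 2, 3, 5, 8, 13, 21, 34, 55, 89 → 89 (decimal)
Convert 0b1001 (binary) → 8 + 1 = 9 (decimal)
Compute lcm(89, 9) = 801
801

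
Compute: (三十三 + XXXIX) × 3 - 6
Convert 三十三 (Chinese numeral) → 3×10 + 3 = 33 (decimal)
Convert XXXIX (Roman numeral) → 10 + 10 + 10 + 9 = 39 (decimal)
Expression in decimal: (33 + 39) × 3 - 6
Parentheses first: 33 + 39 = 72
Multiply: 72 × 3 = 216
Subtract: 216 - 6 = 210
210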